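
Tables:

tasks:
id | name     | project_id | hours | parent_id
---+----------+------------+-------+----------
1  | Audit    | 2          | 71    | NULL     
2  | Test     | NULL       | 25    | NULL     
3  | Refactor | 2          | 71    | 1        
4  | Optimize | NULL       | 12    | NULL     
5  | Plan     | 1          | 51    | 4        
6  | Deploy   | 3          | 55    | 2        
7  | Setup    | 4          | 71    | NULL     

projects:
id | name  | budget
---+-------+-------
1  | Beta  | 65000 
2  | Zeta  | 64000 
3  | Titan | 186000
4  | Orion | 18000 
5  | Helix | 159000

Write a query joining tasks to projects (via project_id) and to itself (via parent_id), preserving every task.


Two LEFT JOINs from the same base table tasks: one to projects via project_id, one to tasks itself via parent_id. Both are LEFT so every task is preserved.
Match against projects:
  - task 1 (Audit): project_id=2 -> matches Zeta
  - task 2 (Test): project_id=NULL, no match -> kept with NULL
  - task 3 (Refactor): project_id=2 -> matches Zeta
  - task 4 (Optimize): project_id=NULL, no match -> kept with NULL
  - task 5 (Plan): project_id=1 -> matches Beta
  - task 6 (Deploy): project_id=3 -> matches Titan
  - task 7 (Setup): project_id=4 -> matches Orion
Match against tasks (self):
  - task 1 (Audit): parent_id=NULL -> NULL
  - task 2 (Test): parent_id=NULL -> NULL
  - task 3 (Refactor): parent_id=1 -> Audit
  - task 4 (Optimize): parent_id=NULL -> NULL
  - task 5 (Plan): parent_id=4 -> Optimize
  - task 6 (Deploy): parent_id=2 -> Test
  - task 7 (Setup): parent_id=NULL -> NULL

SQL:
SELECT a.name, b.name AS project, c.name AS parent
FROM tasks a
LEFT JOIN projects b ON a.project_id = b.id
LEFT JOIN tasks c ON a.parent_id = c.id

Result:
name     | project | parent  
---------+---------+---------
Audit    | Zeta    | NULL    
Test     | NULL    | NULL    
Refactor | Zeta    | Audit   
Optimize | NULL    | NULL    
Plan     | Beta    | Optimize
Deploy   | Titan   | Test    
Setup    | Orion   | NULL    


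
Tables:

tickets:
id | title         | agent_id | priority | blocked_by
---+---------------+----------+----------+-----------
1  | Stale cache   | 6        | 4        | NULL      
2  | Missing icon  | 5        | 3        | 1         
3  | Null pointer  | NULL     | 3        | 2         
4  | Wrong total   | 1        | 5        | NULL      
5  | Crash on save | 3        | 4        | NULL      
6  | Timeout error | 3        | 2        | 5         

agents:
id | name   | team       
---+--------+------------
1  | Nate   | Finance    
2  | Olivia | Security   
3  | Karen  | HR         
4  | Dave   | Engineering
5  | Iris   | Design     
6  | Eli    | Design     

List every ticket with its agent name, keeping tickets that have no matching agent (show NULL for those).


LEFT JOIN keeps every row from tickets (the left table); where agent_id has no match in agents, the agent columns become NULL. Walk through each ticket:
  - ticket 1 (Stale cache): agent_id=6 -> matches Eli
  - ticket 2 (Missing icon): agent_id=5 -> matches Iris
  - ticket 3 (Null pointer): agent_id=NULL, no match -> kept with NULL
  - ticket 4 (Wrong total): agent_id=1 -> matches Nate
  - ticket 5 (Crash on save): agent_id=3 -> matches Karen
  - ticket 6 (Timeout error): agent_id=3 -> matches Karen
All 6 rows appear; 1 has NULL agent.

SQL:
SELECT a.title, b.name AS agent
FROM tickets a
LEFT JOIN agents b ON a.agent_id = b.id

Result:
title         | agent
--------------+------
Stale cache   | Eli  
Missing icon  | Iris 
Null pointer  | NULL 
Wrong total   | Nate 
Crash on save | Karen
Timeout error | Karen


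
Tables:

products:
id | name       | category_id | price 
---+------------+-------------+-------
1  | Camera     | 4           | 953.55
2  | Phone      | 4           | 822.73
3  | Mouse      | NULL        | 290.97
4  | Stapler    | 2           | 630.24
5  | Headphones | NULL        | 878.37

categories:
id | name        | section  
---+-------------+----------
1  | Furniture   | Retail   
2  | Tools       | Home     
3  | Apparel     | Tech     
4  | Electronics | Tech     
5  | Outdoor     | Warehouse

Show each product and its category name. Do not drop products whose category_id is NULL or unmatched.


LEFT JOIN keeps every row from products (the left table); where category_id has no match in categories, the category columns become NULL. Walk through each product:
  - product 1 (Camera): category_id=4 -> matches Electronics
  - product 2 (Phone): category_id=4 -> matches Electronics
  - product 3 (Mouse): category_id=NULL, no match -> kept with NULL
  - product 4 (Stapler): category_id=2 -> matches Tools
  - product 5 (Headphones): category_id=NULL, no match -> kept with NULL
All 5 rows appear; 2 have NULL category.

SQL:
SELECT a.name, b.name AS category
FROM products a
LEFT JOIN categories b ON a.category_id = b.id

Result:
name       | category   
-----------+------------
Camera     | Electronics
Phone      | Electronics
Mouse      | NULL       
Stapler    | Tools      
Headphones | NULL       


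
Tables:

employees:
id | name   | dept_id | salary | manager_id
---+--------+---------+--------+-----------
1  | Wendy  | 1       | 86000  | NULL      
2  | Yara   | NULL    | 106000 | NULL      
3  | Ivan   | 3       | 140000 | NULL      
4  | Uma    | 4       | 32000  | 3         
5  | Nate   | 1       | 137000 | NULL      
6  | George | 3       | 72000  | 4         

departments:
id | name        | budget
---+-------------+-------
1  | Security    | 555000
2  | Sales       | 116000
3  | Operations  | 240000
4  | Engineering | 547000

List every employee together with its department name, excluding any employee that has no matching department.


INNER JOIN keeps only employees rows whose dept_id matches an id in departments. Walk through each employee:
  - employee 1 (Wendy): dept_id=1 -> matches Security
  - employee 2 (Yara): dept_id=NULL, no match -> dropped
  - employee 3 (Ivan): dept_id=3 -> matches Operations
  - employee 4 (Uma): dept_id=4 -> matches Engineering
  - employee 5 (Nate): dept_id=1 -> matches Security
  - employee 6 (George): dept_id=3 -> matches Operations
So 1 of 6 rows is dropped.

SQL:
SELECT a.name, b.name AS department
FROM employees a
INNER JOIN departments b ON a.dept_id = b.id

Result:
name   | department 
-------+------------
Wendy  | Security   
Ivan   | Operations 
Uma    | Engineering
Nate   | Security   
George | Operations 


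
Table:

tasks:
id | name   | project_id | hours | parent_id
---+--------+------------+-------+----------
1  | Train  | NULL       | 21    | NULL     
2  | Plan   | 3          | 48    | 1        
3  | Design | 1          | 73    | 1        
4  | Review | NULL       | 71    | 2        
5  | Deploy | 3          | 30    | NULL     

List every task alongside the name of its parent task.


This is a self-join: tasks is joined to a second copy of itself, matching each row's parent_id to another row's id. Use LEFT JOIN so rows with parent_id=NULL are kept.
  - task 1 (Train): parent_id=NULL -> NULL
  - task 2 (Plan): parent_id=1 -> Train
  - task 3 (Design): parent_id=1 -> Train
  - task 4 (Review): parent_id=2 -> Plan
  - task 5 (Deploy): parent_id=NULL -> NULL

SQL:
SELECT a.name AS item, b.name AS parent
FROM tasks a
LEFT JOIN tasks b ON a.parent_id = b.id

Result:
item   | parent
-------+-------
Train  | NULL  
Plan   | Train 
Design | Train 
Review | Plan  
Deploy | NULL  


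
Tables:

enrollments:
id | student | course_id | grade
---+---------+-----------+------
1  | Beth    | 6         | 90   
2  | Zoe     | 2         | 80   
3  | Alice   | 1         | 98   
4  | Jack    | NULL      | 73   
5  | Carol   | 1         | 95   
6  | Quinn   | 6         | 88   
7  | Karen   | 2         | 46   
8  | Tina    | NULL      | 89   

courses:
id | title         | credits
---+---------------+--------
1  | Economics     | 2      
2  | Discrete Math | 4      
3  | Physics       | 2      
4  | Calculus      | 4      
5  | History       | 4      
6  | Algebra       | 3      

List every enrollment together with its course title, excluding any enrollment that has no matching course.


INNER JOIN keeps only enrollments rows whose course_id matches an id in courses. Walk through each enrollment:
  - enrollment 1 (Beth): course_id=6 -> matches Algebra
  - enrollment 2 (Zoe): course_id=2 -> matches Discrete Math
  - enrollment 3 (Alice): course_id=1 -> matches Economics
  - enrollment 4 (Jack): course_id=NULL, no match -> dropped
  - enrollment 5 (Carol): course_id=1 -> matches Economics
  - enrollment 6 (Quinn): course_id=6 -> matches Algebra
  - enrollment 7 (Karen): course_id=2 -> matches Discrete Math
  - enrollment 8 (Tina): course_id=NULL, no match -> dropped
So 2 of 8 rows are dropped.

SQL:
SELECT a.student, b.title AS course
FROM enrollments a
INNER JOIN courses b ON a.course_id = b.id

Result:
student | course       
--------+--------------
Beth    | Algebra      
Zoe     | Discrete Math
Alice   | Economics    
Carol   | Economics    
Quinn   | Algebra      
Karen   | Discrete Math


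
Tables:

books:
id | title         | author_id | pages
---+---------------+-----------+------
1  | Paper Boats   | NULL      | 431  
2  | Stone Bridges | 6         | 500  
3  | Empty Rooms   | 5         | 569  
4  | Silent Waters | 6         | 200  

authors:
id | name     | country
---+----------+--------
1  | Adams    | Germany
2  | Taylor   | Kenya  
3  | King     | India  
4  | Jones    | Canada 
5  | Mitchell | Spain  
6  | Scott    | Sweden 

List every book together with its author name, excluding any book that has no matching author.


INNER JOIN keeps only books rows whose author_id matches an id in authors. Walk through each book:
  - book 1 (Paper Boats): author_id=NULL, no match -> dropped
  - book 2 (Stone Bridges): author_id=6 -> matches Scott
  - book 3 (Empty Rooms): author_id=5 -> matches Mitchell
  - book 4 (Silent Waters): author_id=6 -> matches Scott
So 1 of 4 rows is dropped.

SQL:
SELECT a.title, b.name AS author
FROM books a
INNER JOIN authors b ON a.author_id = b.id

Result:
title         | author  
--------------+---------
Stone Bridges | Scott   
Empty Rooms   | Mitchell
Silent Waters | Scott   


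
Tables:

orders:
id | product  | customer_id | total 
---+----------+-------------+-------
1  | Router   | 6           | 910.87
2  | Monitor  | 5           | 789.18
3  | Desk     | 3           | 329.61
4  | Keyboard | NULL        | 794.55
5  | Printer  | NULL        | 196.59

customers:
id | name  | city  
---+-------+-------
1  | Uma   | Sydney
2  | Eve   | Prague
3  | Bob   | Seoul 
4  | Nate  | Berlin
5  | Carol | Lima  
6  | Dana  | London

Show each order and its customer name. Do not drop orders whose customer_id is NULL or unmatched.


LEFT JOIN keeps every row from orders (the left table); where customer_id has no match in customers, the customer columns become NULL. Walk through each order:
  - order 1 (Router): customer_id=6 -> matches Dana
  - order 2 (Monitor): customer_id=5 -> matches Carol
  - order 3 (Desk): customer_id=3 -> matches Bob
  - order 4 (Keyboard): customer_id=NULL, no match -> kept with NULL
  - order 5 (Printer): customer_id=NULL, no match -> kept with NULL
All 5 rows appear; 2 have NULL customer.

SQL:
SELECT a.product, b.name AS customer
FROM orders a
LEFT JOIN customers b ON a.customer_id = b.id

Result:
product  | customer
---------+---------
Router   | Dana    
Monitor  | Carol   
Desk     | Bob     
Keyboard | NULL    
Printer  | NULL    


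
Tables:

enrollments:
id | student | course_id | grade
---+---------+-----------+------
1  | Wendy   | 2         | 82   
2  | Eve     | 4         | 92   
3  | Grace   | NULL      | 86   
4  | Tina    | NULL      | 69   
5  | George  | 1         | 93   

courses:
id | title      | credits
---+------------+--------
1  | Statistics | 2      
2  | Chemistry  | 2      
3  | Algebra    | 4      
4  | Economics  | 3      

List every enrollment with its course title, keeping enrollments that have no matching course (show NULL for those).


LEFT JOIN keeps every row from enrollments (the left table); where course_id has no match in courses, the course columns become NULL. Walk through each enrollment:
  - enrollment 1 (Wendy): course_id=2 -> matches Chemistry
  - enrollment 2 (Eve): course_id=4 -> matches Economics
  - enrollment 3 (Grace): course_id=NULL, no match -> kept with NULL
  - enrollment 4 (Tina): course_id=NULL, no match -> kept with NULL
  - enrollment 5 (George): course_id=1 -> matches Statistics
All 5 rows appear; 2 have NULL course.

SQL:
SELECT a.student, b.title AS course
FROM enrollments a
LEFT JOIN courses b ON a.course_id = b.id

Result:
student | course    
--------+-----------
Wendy   | Chemistry 
Eve     | Economics 
Grace   | NULL      
Tina    | NULL      
George  | Statistics


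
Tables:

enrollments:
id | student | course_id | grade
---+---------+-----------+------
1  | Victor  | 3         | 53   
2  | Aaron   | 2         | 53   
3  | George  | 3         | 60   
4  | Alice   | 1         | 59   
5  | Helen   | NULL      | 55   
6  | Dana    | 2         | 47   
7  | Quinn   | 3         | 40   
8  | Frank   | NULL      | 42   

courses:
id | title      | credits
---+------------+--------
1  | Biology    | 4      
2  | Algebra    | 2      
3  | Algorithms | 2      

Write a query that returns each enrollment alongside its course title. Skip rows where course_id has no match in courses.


INNER JOIN keeps only enrollments rows whose course_id matches an id in courses. Walk through each enrollment:
  - enrollment 1 (Victor): course_id=3 -> matches Algorithms
  - enrollment 2 (Aaron): course_id=2 -> matches Algebra
  - enrollment 3 (George): course_id=3 -> matches Algorithms
  - enrollment 4 (Alice): course_id=1 -> matches Biology
  - enrollment 5 (Helen): course_id=NULL, no match -> dropped
  - enrollment 6 (Dana): course_id=2 -> matches Algebra
  - enrollment 7 (Quinn): course_id=3 -> matches Algorithms
  - enrollment 8 (Frank): course_id=NULL, no match -> dropped
So 2 of 8 rows are dropped.

SQL:
SELECT a.student, b.title AS course
FROM enrollments a
INNER JOIN courses b ON a.course_id = b.id

Result:
student | course    
--------+-----------
Victor  | Algorithms
Aaron   | Algebra   
George  | Algorithms
Alice   | Biology   
Dana    | Algebra   
Quinn   | Algorithms


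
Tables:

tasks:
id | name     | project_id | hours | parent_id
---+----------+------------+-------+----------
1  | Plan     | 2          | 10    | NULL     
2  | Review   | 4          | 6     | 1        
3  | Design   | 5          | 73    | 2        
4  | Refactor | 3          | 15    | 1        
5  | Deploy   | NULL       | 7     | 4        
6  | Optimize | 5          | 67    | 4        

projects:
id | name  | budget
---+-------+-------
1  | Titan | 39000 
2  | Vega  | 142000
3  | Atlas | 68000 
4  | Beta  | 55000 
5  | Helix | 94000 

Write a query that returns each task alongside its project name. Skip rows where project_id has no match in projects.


INNER JOIN keeps only tasks rows whose project_id matches an id in projects. Walk through each task:
  - task 1 (Plan): project_id=2 -> matches Vega
  - task 2 (Review): project_id=4 -> matches Beta
  - task 3 (Design): project_id=5 -> matches Helix
  - task 4 (Refactor): project_id=3 -> matches Atlas
  - task 5 (Deploy): project_id=NULL, no match -> dropped
  - task 6 (Optimize): project_id=5 -> matches Helix
So 1 of 6 rows is dropped.

SQL:
SELECT a.name, b.name AS project
FROM tasks a
INNER JOIN projects b ON a.project_id = b.id

Result:
name     | project
---------+--------
Plan     | Vega   
Review   | Beta   
Design   | Helix  
Refactor | Atlas  
Optimize | Helix  


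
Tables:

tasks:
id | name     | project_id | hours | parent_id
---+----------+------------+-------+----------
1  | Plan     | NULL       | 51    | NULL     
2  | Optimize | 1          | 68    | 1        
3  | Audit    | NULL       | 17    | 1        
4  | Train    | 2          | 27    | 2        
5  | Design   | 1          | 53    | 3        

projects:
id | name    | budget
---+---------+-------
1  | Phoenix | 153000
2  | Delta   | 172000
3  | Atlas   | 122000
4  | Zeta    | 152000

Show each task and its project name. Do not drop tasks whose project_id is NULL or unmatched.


LEFT JOIN keeps every row from tasks (the left table); where project_id has no match in projects, the project columns become NULL. Walk through each task:
  - task 1 (Plan): project_id=NULL, no match -> kept with NULL
  - task 2 (Optimize): project_id=1 -> matches Phoenix
  - task 3 (Audit): project_id=NULL, no match -> kept with NULL
  - task 4 (Train): project_id=2 -> matches Delta
  - task 5 (Design): project_id=1 -> matches Phoenix
All 5 rows appear; 2 have NULL project.

SQL:
SELECT a.name, b.name AS project
FROM tasks a
LEFT JOIN projects b ON a.project_id = b.id

Result:
name     | project
---------+--------
Plan     | NULL   
Optimize | Phoenix
Audit    | NULL   
Train    | Delta  
Design   | Phoenix


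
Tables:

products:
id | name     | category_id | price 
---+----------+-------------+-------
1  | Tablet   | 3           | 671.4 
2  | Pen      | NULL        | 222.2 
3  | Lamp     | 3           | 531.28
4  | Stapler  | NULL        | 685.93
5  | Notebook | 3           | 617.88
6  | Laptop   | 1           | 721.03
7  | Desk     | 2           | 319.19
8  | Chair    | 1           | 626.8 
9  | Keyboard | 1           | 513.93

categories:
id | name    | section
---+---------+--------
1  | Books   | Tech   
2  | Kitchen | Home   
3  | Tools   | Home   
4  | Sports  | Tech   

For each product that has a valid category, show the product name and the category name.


INNER JOIN keeps only products rows whose category_id matches an id in categories. Walk through each product:
  - product 1 (Tablet): category_id=3 -> matches Tools
  - product 2 (Pen): category_id=NULL, no match -> dropped
  - product 3 (Lamp): category_id=3 -> matches Tools
  - product 4 (Stapler): category_id=NULL, no match -> dropped
  - product 5 (Notebook): category_id=3 -> matches Tools
  - product 6 (Laptop): category_id=1 -> matches Books
  - product 7 (Desk): category_id=2 -> matches Kitchen
  - product 8 (Chair): category_id=1 -> matches Books
  - product 9 (Keyboard): category_id=1 -> matches Books
So 2 of 9 rows are dropped.

SQL:
SELECT a.name, b.name AS category
FROM products a
INNER JOIN categories b ON a.category_id = b.id

Result:
name     | category
---------+---------
Tablet   | Tools   
Lamp     | Tools   
Notebook | Tools   
Laptop   | Books   
Desk     | Kitchen 
Chair    | Books   
Keyboard | Books   


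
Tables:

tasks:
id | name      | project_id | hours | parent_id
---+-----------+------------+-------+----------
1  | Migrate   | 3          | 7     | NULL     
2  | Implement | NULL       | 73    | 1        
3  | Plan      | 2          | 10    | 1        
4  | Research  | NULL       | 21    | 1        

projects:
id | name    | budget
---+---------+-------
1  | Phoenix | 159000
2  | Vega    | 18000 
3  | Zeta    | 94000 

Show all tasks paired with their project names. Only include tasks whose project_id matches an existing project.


INNER JOIN keeps only tasks rows whose project_id matches an id in projects. Walk through each task:
  - task 1 (Migrate): project_id=3 -> matches Zeta
  - task 2 (Implement): project_id=NULL, no match -> dropped
  - task 3 (Plan): project_id=2 -> matches Vega
  - task 4 (Research): project_id=NULL, no match -> dropped
So 2 of 4 rows are dropped.

SQL:
SELECT a.name, b.name AS project
FROM tasks a
INNER JOIN projects b ON a.project_id = b.id

Result:
name    | project
--------+--------
Migrate | Zeta   
Plan    | Vega   


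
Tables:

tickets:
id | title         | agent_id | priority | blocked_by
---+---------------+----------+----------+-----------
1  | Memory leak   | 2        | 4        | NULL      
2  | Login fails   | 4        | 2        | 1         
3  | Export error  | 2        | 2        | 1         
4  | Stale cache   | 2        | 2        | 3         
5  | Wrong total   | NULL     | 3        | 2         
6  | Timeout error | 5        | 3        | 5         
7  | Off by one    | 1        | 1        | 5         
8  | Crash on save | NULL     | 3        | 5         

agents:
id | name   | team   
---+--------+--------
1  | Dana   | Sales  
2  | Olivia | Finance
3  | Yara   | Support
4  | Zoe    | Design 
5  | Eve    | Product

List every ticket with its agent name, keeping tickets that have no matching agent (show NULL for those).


LEFT JOIN keeps every row from tickets (the left table); where agent_id has no match in agents, the agent columns become NULL. Walk through each ticket:
  - ticket 1 (Memory leak): agent_id=2 -> matches Olivia
  - ticket 2 (Login fails): agent_id=4 -> matches Zoe
  - ticket 3 (Export error): agent_id=2 -> matches Olivia
  - ticket 4 (Stale cache): agent_id=2 -> matches Olivia
  - ticket 5 (Wrong total): agent_id=NULL, no match -> kept with NULL
  - ticket 6 (Timeout error): agent_id=5 -> matches Eve
  - ticket 7 (Off by one): agent_id=1 -> matches Dana
  - ticket 8 (Crash on save): agent_id=NULL, no match -> kept with NULL
All 8 rows appear; 2 have NULL agent.

SQL:
SELECT a.title, b.name AS agent
FROM tickets a
LEFT JOIN agents b ON a.agent_id = b.id

Result:
title         | agent 
--------------+-------
Memory leak   | Olivia
Login fails   | Zoe   
Export error  | Olivia
Stale cache   | Olivia
Wrong total   | NULL  
Timeout error | Eve   
Off by one    | Dana  
Crash on save | NULL  


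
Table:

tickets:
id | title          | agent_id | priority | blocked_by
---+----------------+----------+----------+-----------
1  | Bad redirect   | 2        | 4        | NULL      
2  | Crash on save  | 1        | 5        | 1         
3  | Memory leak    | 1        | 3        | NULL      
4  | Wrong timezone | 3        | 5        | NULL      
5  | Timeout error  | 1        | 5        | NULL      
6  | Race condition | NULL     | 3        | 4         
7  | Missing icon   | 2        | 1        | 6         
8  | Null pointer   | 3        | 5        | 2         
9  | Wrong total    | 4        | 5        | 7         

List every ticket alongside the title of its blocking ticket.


This is a self-join: tickets is joined to a second copy of itself, matching each row's blocked_by to another row's id. Use LEFT JOIN so rows with blocked_by=NULL are kept.
  - ticket 1 (Bad redirect): blocked_by=NULL -> NULL
  - ticket 2 (Crash on save): blocked_by=1 -> Bad redirect
  - ticket 3 (Memory leak): blocked_by=NULL -> NULL
  - ticket 4 (Wrong timezone): blocked_by=NULL -> NULL
  - ticket 5 (Timeout error): blocked_by=NULL -> NULL
  - ticket 6 (Race condition): blocked_by=4 -> Wrong timezone
  - ticket 7 (Missing icon): blocked_by=6 -> Race condition
  - ticket 8 (Null pointer): blocked_by=2 -> Crash on save
  - ticket 9 (Wrong total): blocked_by=7 -> Missing icon

SQL:
SELECT a.title AS item, b.title AS blocked_by
FROM tickets a
LEFT JOIN tickets b ON a.blocked_by = b.id

Result:
item           | blocked_by    
---------------+---------------
Bad redirect   | NULL          
Crash on save  | Bad redirect  
Memory leak    | NULL          
Wrong timezone | NULL          
Timeout error  | NULL          
Race condition | Wrong timezone
Missing icon   | Race condition
Null pointer   | Crash on save 
Wrong total    | Missing icon  


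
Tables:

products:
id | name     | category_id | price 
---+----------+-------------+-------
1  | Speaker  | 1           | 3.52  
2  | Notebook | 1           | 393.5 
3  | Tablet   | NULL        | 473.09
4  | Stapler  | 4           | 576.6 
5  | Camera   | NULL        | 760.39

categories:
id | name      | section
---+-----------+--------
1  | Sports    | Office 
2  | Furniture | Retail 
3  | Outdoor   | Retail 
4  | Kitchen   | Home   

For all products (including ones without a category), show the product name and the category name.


LEFT JOIN keeps every row from products (the left table); where category_id has no match in categories, the category columns become NULL. Walk through each product:
  - product 1 (Speaker): category_id=1 -> matches Sports
  - product 2 (Notebook): category_id=1 -> matches Sports
  - product 3 (Tablet): category_id=NULL, no match -> kept with NULL
  - product 4 (Stapler): category_id=4 -> matches Kitchen
  - product 5 (Camera): category_id=NULL, no match -> kept with NULL
All 5 rows appear; 2 have NULL category.

SQL:
SELECT a.name, b.name AS category
FROM products a
LEFT JOIN categories b ON a.category_id = b.id

Result:
name     | category
---------+---------
Speaker  | Sports  
Notebook | Sports  
Tablet   | NULL    
Stapler  | Kitchen 
Camera   | NULL    


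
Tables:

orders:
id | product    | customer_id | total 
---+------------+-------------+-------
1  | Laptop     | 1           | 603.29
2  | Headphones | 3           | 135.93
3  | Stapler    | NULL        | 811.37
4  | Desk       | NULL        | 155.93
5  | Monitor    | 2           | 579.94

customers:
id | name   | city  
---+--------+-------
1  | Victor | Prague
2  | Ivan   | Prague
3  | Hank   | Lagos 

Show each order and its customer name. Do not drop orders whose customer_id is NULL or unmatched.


LEFT JOIN keeps every row from orders (the left table); where customer_id has no match in customers, the customer columns become NULL. Walk through each order:
  - order 1 (Laptop): customer_id=1 -> matches Victor
  - order 2 (Headphones): customer_id=3 -> matches Hank
  - order 3 (Stapler): customer_id=NULL, no match -> kept with NULL
  - order 4 (Desk): customer_id=NULL, no match -> kept with NULL
  - order 5 (Monitor): customer_id=2 -> matches Ivan
All 5 rows appear; 2 have NULL customer.

SQL:
SELECT a.product, b.name AS customer
FROM orders a
LEFT JOIN customers b ON a.customer_id = b.id

Result:
product    | customer
-----------+---------
Laptop     | Victor  
Headphones | Hank    
Stapler    | NULL    
Desk       | NULL    
Monitor    | Ivan    


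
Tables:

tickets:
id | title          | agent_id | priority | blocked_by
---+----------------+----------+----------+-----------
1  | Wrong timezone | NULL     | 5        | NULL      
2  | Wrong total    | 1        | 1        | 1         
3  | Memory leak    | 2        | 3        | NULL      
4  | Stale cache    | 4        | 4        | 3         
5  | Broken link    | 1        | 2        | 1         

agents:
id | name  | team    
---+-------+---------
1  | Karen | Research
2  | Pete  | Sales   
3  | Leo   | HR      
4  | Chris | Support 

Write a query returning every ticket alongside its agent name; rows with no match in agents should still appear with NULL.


LEFT JOIN keeps every row from tickets (the left table); where agent_id has no match in agents, the agent columns become NULL. Walk through each ticket:
  - ticket 1 (Wrong timezone): agent_id=NULL, no match -> kept with NULL
  - ticket 2 (Wrong total): agent_id=1 -> matches Karen
  - ticket 3 (Memory leak): agent_id=2 -> matches Pete
  - ticket 4 (Stale cache): agent_id=4 -> matches Chris
  - ticket 5 (Broken link): agent_id=1 -> matches Karen
All 5 rows appear; 1 has NULL agent.

SQL:
SELECT a.title, b.name AS agent
FROM tickets a
LEFT JOIN agents b ON a.agent_id = b.id

Result:
title          | agent
---------------+------
Wrong timezone | NULL 
Wrong total    | Karen
Memory leak    | Pete 
Stale cache    | Chris
Broken link    | Karen


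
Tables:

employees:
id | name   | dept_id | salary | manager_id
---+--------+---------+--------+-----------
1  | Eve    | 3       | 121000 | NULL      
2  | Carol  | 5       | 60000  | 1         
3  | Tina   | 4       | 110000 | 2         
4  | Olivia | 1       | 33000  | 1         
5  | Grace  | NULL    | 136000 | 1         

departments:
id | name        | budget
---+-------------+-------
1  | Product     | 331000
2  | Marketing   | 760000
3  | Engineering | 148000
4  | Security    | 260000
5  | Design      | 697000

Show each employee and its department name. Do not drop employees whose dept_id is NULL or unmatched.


LEFT JOIN keeps every row from employees (the left table); where dept_id has no match in departments, the department columns become NULL. Walk through each employee:
  - employee 1 (Eve): dept_id=3 -> matches Engineering
  - employee 2 (Carol): dept_id=5 -> matches Design
  - employee 3 (Tina): dept_id=4 -> matches Security
  - employee 4 (Olivia): dept_id=1 -> matches Product
  - employee 5 (Grace): dept_id=NULL, no match -> kept with NULL
All 5 rows appear; 1 has NULL department.

SQL:
SELECT a.name, b.name AS department
FROM employees a
LEFT JOIN departments b ON a.dept_id = b.id

Result:
name   | department 
-------+------------
Eve    | Engineering
Carol  | Design     
Tina   | Security   
Olivia | Product    
Grace  | NULL       


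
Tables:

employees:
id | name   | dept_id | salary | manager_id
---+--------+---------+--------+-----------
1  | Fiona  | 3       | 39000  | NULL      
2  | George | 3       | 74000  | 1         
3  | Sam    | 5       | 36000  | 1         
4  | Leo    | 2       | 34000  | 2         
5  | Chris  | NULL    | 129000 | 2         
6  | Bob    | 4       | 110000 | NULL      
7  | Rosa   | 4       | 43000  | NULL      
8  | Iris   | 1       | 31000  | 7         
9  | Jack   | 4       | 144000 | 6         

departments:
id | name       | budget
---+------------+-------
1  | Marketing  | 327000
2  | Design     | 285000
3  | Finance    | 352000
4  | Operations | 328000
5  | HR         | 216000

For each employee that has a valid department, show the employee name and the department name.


INNER JOIN keeps only employees rows whose dept_id matches an id in departments. Walk through each employee:
  - employee 1 (Fiona): dept_id=3 -> matches Finance
  - employee 2 (George): dept_id=3 -> matches Finance
  - employee 3 (Sam): dept_id=5 -> matches HR
  - employee 4 (Leo): dept_id=2 -> matches Design
  - employee 5 (Chris): dept_id=NULL, no match -> dropped
  - employee 6 (Bob): dept_id=4 -> matches Operations
  - employee 7 (Rosa): dept_id=4 -> matches Operations
  - employee 8 (Iris): dept_id=1 -> matches Marketing
  - employee 9 (Jack): dept_id=4 -> matches Operations
So 1 of 9 rows is dropped.

SQL:
SELECT a.name, b.name AS department
FROM employees a
INNER JOIN departments b ON a.dept_id = b.id

Result:
name   | department
-------+-----------
Fiona  | Finance   
George | Finance   
Sam    | HR        
Leo    | Design    
Bob    | Operations
Rosa   | Operations
Iris   | Marketing 
Jack   | Operations


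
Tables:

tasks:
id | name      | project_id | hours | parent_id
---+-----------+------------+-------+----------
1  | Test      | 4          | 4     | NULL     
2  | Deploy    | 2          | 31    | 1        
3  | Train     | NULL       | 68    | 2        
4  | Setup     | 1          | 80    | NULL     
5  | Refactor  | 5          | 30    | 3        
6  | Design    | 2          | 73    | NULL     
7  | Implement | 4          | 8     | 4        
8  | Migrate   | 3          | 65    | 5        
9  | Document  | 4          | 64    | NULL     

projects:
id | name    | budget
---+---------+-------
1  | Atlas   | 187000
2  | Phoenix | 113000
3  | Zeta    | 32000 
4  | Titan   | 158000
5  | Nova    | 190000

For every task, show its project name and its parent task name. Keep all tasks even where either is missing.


Two LEFT JOINs from the same base table tasks: one to projects via project_id, one to tasks itself via parent_id. Both are LEFT so every task is preserved.
Match against projects:
  - task 1 (Test): project_id=4 -> matches Titan
  - task 2 (Deploy): project_id=2 -> matches Phoenix
  - task 3 (Train): project_id=NULL, no match -> kept with NULL
  - task 4 (Setup): project_id=1 -> matches Atlas
  - task 5 (Refactor): project_id=5 -> matches Nova
  - task 6 (Design): project_id=2 -> matches Phoenix
  - task 7 (Implement): project_id=4 -> matches Titan
  - task 8 (Migrate): project_id=3 -> matches Zeta
  - task 9 (Document): project_id=4 -> matches Titan
Match against tasks (self):
  - task 1 (Test): parent_id=NULL -> NULL
  - task 2 (Deploy): parent_id=1 -> Test
  - task 3 (Train): parent_id=2 -> Deploy
  - task 4 (Setup): parent_id=NULL -> NULL
  - task 5 (Refactor): parent_id=3 -> Train
  - task 6 (Design): parent_id=NULL -> NULL
  - task 7 (Implement): parent_id=4 -> Setup
  - task 8 (Migrate): parent_id=5 -> Refactor
  - task 9 (Document): parent_id=NULL -> NULL

SQL:
SELECT a.name, b.name AS project, c.name AS parent
FROM tasks a
LEFT JOIN projects b ON a.project_id = b.id
LEFT JOIN tasks c ON a.parent_id = c.id

Result:
name      | project | parent  
----------+---------+---------
Test      | Titan   | NULL    
Deploy    | Phoenix | Test    
Train     | NULL    | Deploy  
Setup     | Atlas   | NULL    
Refactor  | Nova    | Train   
Design    | Phoenix | NULL    
Implement | Titan   | Setup   
Migrate   | Zeta    | Refactor
Document  | Titan   | NULL    


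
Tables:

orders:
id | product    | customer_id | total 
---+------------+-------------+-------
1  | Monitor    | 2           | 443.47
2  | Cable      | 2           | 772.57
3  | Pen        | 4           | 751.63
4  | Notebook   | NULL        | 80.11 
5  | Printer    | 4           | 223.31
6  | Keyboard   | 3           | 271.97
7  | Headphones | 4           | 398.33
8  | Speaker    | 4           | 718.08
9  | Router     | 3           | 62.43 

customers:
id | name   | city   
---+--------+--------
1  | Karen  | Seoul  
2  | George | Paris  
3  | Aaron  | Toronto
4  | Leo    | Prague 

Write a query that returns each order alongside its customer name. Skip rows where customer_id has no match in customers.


INNER JOIN keeps only orders rows whose customer_id matches an id in customers. Walk through each order:
  - order 1 (Monitor): customer_id=2 -> matches George
  - order 2 (Cable): customer_id=2 -> matches George
  - order 3 (Pen): customer_id=4 -> matches Leo
  - order 4 (Notebook): customer_id=NULL, no match -> dropped
  - order 5 (Printer): customer_id=4 -> matches Leo
  - order 6 (Keyboard): customer_id=3 -> matches Aaron
  - order 7 (Headphones): customer_id=4 -> matches Leo
  - order 8 (Speaker): customer_id=4 -> matches Leo
  - order 9 (Router): customer_id=3 -> matches Aaron
So 1 of 9 rows is dropped.

SQL:
SELECT a.product, b.name AS customer
FROM orders a
INNER JOIN customers b ON a.customer_id = b.id

Result:
product    | customer
-----------+---------
Monitor    | George  
Cable      | George  
Pen        | Leo     
Printer    | Leo     
Keyboard   | Aaron   
Headphones | Leo     
Speaker    | Leo     
Router     | Aaron   


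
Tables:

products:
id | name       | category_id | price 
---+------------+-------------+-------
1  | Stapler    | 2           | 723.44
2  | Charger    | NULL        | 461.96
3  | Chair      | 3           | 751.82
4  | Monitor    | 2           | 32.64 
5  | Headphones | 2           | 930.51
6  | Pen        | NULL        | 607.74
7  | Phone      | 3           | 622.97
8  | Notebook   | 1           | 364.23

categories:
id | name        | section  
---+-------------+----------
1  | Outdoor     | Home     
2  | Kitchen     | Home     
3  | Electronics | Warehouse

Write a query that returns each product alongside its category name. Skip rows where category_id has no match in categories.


INNER JOIN keeps only products rows whose category_id matches an id in categories. Walk through each product:
  - product 1 (Stapler): category_id=2 -> matches Kitchen
  - product 2 (Charger): category_id=NULL, no match -> dropped
  - product 3 (Chair): category_id=3 -> matches Electronics
  - product 4 (Monitor): category_id=2 -> matches Kitchen
  - product 5 (Headphones): category_id=2 -> matches Kitchen
  - product 6 (Pen): category_id=NULL, no match -> dropped
  - product 7 (Phone): category_id=3 -> matches Electronics
  - product 8 (Notebook): category_id=1 -> matches Outdoor
So 2 of 8 rows are dropped.

SQL:
SELECT a.name, b.name AS category
FROM products a
INNER JOIN categories b ON a.category_id = b.id

Result:
name       | category   
-----------+------------
Stapler    | Kitchen    
Chair      | Electronics
Monitor    | Kitchen    
Headphones | Kitchen    
Phone      | Electronics
Notebook   | Outdoor    


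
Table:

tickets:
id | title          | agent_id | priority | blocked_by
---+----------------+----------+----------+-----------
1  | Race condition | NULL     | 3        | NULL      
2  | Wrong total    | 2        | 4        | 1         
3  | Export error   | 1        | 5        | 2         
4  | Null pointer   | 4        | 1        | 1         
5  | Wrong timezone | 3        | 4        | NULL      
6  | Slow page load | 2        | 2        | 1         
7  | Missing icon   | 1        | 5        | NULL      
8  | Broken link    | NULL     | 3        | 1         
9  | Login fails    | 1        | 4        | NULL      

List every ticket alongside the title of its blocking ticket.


This is a self-join: tickets is joined to a second copy of itself, matching each row's blocked_by to another row's id. Use LEFT JOIN so rows with blocked_by=NULL are kept.
  - ticket 1 (Race condition): blocked_by=NULL -> NULL
  - ticket 2 (Wrong total): blocked_by=1 -> Race condition
  - ticket 3 (Export error): blocked_by=2 -> Wrong total
  - ticket 4 (Null pointer): blocked_by=1 -> Race condition
  - ticket 5 (Wrong timezone): blocked_by=NULL -> NULL
  - ticket 6 (Slow page load): blocked_by=1 -> Race condition
  - ticket 7 (Missing icon): blocked_by=NULL -> NULL
  - ticket 8 (Broken link): blocked_by=1 -> Race condition
  - ticket 9 (Login fails): blocked_by=NULL -> NULL

SQL:
SELECT a.title AS item, b.title AS blocked_by
FROM tickets a
LEFT JOIN tickets b ON a.blocked_by = b.id

Result:
item           | blocked_by    
---------------+---------------
Race condition | NULL          
Wrong total    | Race condition
Export error   | Wrong total   
Null pointer   | Race condition
Wrong timezone | NULL          
Slow page load | Race condition
Missing icon   | NULL          
Broken link    | Race condition
Login fails    | NULL          


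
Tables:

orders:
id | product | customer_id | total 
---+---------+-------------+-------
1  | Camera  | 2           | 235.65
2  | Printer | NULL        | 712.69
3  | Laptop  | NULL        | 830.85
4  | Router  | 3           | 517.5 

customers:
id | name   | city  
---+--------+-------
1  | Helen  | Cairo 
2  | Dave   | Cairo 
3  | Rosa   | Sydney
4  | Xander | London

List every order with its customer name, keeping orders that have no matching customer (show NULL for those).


LEFT JOIN keeps every row from orders (the left table); where customer_id has no match in customers, the customer columns become NULL. Walk through each order:
  - order 1 (Camera): customer_id=2 -> matches Dave
  - order 2 (Printer): customer_id=NULL, no match -> kept with NULL
  - order 3 (Laptop): customer_id=NULL, no match -> kept with NULL
  - order 4 (Router): customer_id=3 -> matches Rosa
All 4 rows appear; 2 have NULL customer.

SQL:
SELECT a.product, b.name AS customer
FROM orders a
LEFT JOIN customers b ON a.customer_id = b.id

Result:
product | customer
--------+---------
Camera  | Dave    
Printer | NULL    
Laptop  | NULL    
Router  | Rosa    


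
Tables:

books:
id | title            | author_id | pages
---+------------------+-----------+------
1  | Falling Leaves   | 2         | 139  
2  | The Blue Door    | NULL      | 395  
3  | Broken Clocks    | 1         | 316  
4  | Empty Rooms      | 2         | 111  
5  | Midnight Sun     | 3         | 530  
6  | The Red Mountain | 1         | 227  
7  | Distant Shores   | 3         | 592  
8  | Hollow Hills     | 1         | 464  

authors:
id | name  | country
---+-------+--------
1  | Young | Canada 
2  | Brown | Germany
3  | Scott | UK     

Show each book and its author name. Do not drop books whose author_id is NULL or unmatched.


LEFT JOIN keeps every row from books (the left table); where author_id has no match in authors, the author columns become NULL. Walk through each book:
  - book 1 (Falling Leaves): author_id=2 -> matches Brown
  - book 2 (The Blue Door): author_id=NULL, no match -> kept with NULL
  - book 3 (Broken Clocks): author_id=1 -> matches Young
  - book 4 (Empty Rooms): author_id=2 -> matches Brown
  - book 5 (Midnight Sun): author_id=3 -> matches Scott
  - book 6 (The Red Mountain): author_id=1 -> matches Young
  - book 7 (Distant Shores): author_id=3 -> matches Scott
  - book 8 (Hollow Hills): author_id=1 -> matches Young
All 8 rows appear; 1 has NULL author.

SQL:
SELECT a.title, b.name AS author
FROM books a
LEFT JOIN authors b ON a.author_id = b.id

Result:
title            | author
-----------------+-------
Falling Leaves   | Brown 
The Blue Door    | NULL  
Broken Clocks    | Young 
Empty Rooms      | Brown 
Midnight Sun     | Scott 
The Red Mountain | Young 
Distant Shores   | Scott 
Hollow Hills     | Young 
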